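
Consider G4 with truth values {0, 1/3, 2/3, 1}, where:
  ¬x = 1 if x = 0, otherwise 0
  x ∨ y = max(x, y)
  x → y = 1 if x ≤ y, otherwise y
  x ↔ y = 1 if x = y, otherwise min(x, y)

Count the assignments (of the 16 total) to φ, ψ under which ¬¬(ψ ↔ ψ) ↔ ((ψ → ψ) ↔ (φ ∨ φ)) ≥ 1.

φ = 0, ψ = 0 ↦ 0  <
φ = 0, ψ = 1/3 ↦ 0  <
φ = 0, ψ = 2/3 ↦ 0  <
φ = 0, ψ = 1 ↦ 0  <
φ = 1/3, ψ = 0 ↦ 1/3  <
φ = 1/3, ψ = 1/3 ↦ 1/3  <
φ = 1/3, ψ = 2/3 ↦ 1/3  <
φ = 1/3, ψ = 1 ↦ 1/3  <
φ = 2/3, ψ = 0 ↦ 2/3  <
φ = 2/3, ψ = 1/3 ↦ 2/3  <
φ = 2/3, ψ = 2/3 ↦ 2/3  <
φ = 2/3, ψ = 1 ↦ 2/3  <
φ = 1, ψ = 0 ↦ 1  ≥
φ = 1, ψ = 1/3 ↦ 1  ≥
φ = 1, ψ = 2/3 ↦ 1  ≥
φ = 1, ψ = 1 ↦ 1  ≥
So 4 of the 16 assignments meet the threshold.

4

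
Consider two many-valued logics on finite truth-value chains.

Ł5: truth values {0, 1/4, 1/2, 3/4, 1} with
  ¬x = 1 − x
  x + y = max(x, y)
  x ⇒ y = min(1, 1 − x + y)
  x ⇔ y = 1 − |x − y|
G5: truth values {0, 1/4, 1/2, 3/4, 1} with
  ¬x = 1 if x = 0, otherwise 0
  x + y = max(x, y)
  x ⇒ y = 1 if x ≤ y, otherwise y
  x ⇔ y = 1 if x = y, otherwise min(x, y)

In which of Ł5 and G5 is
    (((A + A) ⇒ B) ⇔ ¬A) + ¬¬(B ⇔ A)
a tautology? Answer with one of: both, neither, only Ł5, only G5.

only G5

In Ł5: at A = 1/4, B = 1/2 the value is 3/4 — not a tautology.
In G5: every assignment gives 1 — tautology.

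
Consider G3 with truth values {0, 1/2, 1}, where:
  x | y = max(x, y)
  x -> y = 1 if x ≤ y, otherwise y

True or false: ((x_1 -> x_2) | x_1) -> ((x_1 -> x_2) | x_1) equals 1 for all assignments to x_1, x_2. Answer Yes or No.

Yes

x_1 = 0, x_2 = 0 ↦ 1
x_1 = 0, x_2 = 1/2 ↦ 1
x_1 = 0, x_2 = 1 ↦ 1
x_1 = 1/2, x_2 = 0 ↦ 1
x_1 = 1/2, x_2 = 1/2 ↦ 1
x_1 = 1/2, x_2 = 1 ↦ 1
x_1 = 1, x_2 = 0 ↦ 1
x_1 = 1, x_2 = 1/2 ↦ 1
x_1 = 1, x_2 = 1 ↦ 1
Every assignment gives a value ≥ 1.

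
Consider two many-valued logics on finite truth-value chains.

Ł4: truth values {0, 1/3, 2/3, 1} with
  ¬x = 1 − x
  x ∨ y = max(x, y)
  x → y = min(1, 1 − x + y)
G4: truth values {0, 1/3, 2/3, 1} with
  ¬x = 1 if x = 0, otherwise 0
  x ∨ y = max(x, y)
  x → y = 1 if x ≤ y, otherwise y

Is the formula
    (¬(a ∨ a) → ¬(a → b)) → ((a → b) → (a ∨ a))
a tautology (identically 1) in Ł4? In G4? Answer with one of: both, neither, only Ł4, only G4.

only Ł4

In Ł4: every assignment gives 1 — tautology.
In G4: at a = 1/3, b = 1/3 the value is 1/3 — not a tautology.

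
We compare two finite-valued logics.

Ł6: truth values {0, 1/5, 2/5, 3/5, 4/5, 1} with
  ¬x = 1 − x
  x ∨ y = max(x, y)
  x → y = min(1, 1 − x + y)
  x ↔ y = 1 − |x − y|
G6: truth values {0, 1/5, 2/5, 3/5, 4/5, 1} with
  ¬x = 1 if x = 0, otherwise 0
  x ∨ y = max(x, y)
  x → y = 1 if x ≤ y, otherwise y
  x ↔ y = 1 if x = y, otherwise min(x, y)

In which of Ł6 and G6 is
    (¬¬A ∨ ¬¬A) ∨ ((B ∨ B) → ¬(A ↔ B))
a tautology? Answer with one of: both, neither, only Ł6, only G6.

only G6

In Ł6: at A = 1/5, B = 1/5 the value is 4/5 — not a tautology.
In G6: every assignment gives 1 — tautology.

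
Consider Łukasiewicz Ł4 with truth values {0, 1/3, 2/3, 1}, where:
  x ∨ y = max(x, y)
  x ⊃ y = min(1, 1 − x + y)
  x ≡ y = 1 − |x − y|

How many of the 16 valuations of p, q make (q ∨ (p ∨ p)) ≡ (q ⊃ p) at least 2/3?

p = 0, q = 0 ↦ 0  <
p = 0, q = 1/3 ↦ 2/3  ≥
p = 0, q = 2/3 ↦ 2/3  ≥
p = 0, q = 1 ↦ 0  <
p = 1/3, q = 0 ↦ 1/3  <
p = 1/3, q = 1/3 ↦ 1/3  <
p = 1/3, q = 2/3 ↦ 1  ≥
p = 1/3, q = 1 ↦ 1/3  <
p = 2/3, q = 0 ↦ 2/3  ≥
p = 2/3, q = 1/3 ↦ 2/3  ≥
p = 2/3, q = 2/3 ↦ 2/3  ≥
p = 2/3, q = 1 ↦ 2/3  ≥
p = 1, q = 0 ↦ 1  ≥
p = 1, q = 1/3 ↦ 1  ≥
p = 1, q = 2/3 ↦ 1  ≥
p = 1, q = 1 ↦ 1  ≥
So 11 of the 16 assignments meet the threshold.

11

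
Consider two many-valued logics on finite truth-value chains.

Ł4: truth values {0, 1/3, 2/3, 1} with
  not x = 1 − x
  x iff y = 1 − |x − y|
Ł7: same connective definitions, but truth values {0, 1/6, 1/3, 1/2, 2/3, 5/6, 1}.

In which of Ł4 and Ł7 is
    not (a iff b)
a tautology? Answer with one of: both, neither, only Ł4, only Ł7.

neither

In Ł4: at a = 0, b = 0 the value is 0 — not a tautology.
In Ł7: at a = 0, b = 0 the value is 0 — not a tautology.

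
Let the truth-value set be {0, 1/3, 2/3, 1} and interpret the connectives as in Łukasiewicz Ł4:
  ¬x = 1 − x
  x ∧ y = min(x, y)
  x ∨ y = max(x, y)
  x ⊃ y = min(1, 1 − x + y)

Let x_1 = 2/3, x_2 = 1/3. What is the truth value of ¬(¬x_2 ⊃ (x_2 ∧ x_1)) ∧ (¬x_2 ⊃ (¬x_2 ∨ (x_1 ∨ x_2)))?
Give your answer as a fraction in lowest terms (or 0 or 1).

1/3

¬x_2 = ¬1/3 = 2/3
x_2 ∧ x_1 = 1/3 ∧ 2/3 = 1/3
¬x_2 ⊃ (x_2 ∧ x_1) = 2/3 ⊃ 1/3 = 2/3
¬(¬x_2 ⊃ (x_2 ∧ x_1)) = ¬2/3 = 1/3
¬x_2 = ¬1/3 = 2/3
¬x_2 = ¬1/3 = 2/3
x_1 ∨ x_2 = 2/3 ∨ 1/3 = 2/3
¬x_2 ∨ (x_1 ∨ x_2) = 2/3 ∨ 2/3 = 2/3
¬x_2 ⊃ (¬x_2 ∨ (x_1 ∨ x_2)) = 2/3 ⊃ 2/3 = 1
¬(¬x_2 ⊃ (x_2 ∧ x_1)) ∧ (¬x_2 ⊃ (¬x_2 ∨ (x_1 ∨ x_2))) = 1/3 ∧ 1 = 1/3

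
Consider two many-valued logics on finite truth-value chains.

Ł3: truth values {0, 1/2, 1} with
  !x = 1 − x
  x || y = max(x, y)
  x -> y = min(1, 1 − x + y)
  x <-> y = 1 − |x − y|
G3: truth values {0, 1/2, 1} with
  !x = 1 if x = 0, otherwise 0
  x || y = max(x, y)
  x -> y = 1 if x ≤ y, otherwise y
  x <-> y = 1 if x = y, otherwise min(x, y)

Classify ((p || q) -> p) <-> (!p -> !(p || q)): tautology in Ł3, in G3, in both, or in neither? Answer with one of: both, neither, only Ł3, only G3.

In Ł3: every assignment gives 1 — tautology.
In G3: at p = 1/2, q = 1 the value is 1/2 — not a tautology.

only Ł3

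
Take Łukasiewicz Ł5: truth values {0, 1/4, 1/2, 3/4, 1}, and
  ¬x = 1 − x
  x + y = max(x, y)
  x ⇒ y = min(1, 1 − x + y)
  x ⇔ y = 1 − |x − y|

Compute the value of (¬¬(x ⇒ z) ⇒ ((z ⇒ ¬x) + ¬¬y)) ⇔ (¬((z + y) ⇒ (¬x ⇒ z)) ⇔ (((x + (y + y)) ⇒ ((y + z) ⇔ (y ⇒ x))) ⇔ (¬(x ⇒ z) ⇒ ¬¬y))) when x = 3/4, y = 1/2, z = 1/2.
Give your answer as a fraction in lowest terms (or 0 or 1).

1/4

x ⇒ z = 3/4 ⇒ 1/2 = 3/4
¬(x ⇒ z) = ¬3/4 = 1/4
¬¬(x ⇒ z) = ¬1/4 = 3/4
¬x = ¬3/4 = 1/4
z ⇒ ¬x = 1/2 ⇒ 1/4 = 3/4
¬y = ¬1/2 = 1/2
¬¬y = ¬1/2 = 1/2
(z ⇒ ¬x) + ¬¬y = 3/4 + 1/2 = 3/4
¬¬(x ⇒ z) ⇒ ((z ⇒ ¬x) + ¬¬y) = 3/4 ⇒ 3/4 = 1
z + y = 1/2 + 1/2 = 1/2
¬x = ¬3/4 = 1/4
¬x ⇒ z = 1/4 ⇒ 1/2 = 1
(z + y) ⇒ (¬x ⇒ z) = 1/2 ⇒ 1 = 1
¬((z + y) ⇒ (¬x ⇒ z)) = ¬1 = 0
y + y = 1/2 + 1/2 = 1/2
x + (y + y) = 3/4 + 1/2 = 3/4
y + z = 1/2 + 1/2 = 1/2
y ⇒ x = 1/2 ⇒ 3/4 = 1
(y + z) ⇔ (y ⇒ x) = 1/2 ⇔ 1 = 1/2
(x + (y + y)) ⇒ ((y + z) ⇔ (y ⇒ x)) = 3/4 ⇒ 1/2 = 3/4
x ⇒ z = 3/4 ⇒ 1/2 = 3/4
¬(x ⇒ z) = ¬3/4 = 1/4
¬y = ¬1/2 = 1/2
¬¬y = ¬1/2 = 1/2
¬(x ⇒ z) ⇒ ¬¬y = 1/4 ⇒ 1/2 = 1
((x + (y + y)) ⇒ ((y + z) ⇔ (y ⇒ x))) ⇔ (¬(x ⇒ z) ⇒ ¬¬y) = 3/4 ⇔ 1 = 3/4
¬((z + y) ⇒ (¬x ⇒ z)) ⇔ (((x + (y + y)) ⇒ ((y + z) ⇔ (y ⇒ x))) ⇔ (¬(x ⇒ z) ⇒ ¬¬y)) = 0 ⇔ 3/4 = 1/4
(¬¬(x ⇒ z) ⇒ ((z ⇒ ¬x) + ¬¬y)) ⇔ (¬((z + y) ⇒ (¬x ⇒ z)) ⇔ (((x + (y + y)) ⇒ ((y + z) ⇔ (y ⇒ x))) ⇔ (¬(x ⇒ z) ⇒ ¬¬y))) = 1 ⇔ 1/4 = 1/4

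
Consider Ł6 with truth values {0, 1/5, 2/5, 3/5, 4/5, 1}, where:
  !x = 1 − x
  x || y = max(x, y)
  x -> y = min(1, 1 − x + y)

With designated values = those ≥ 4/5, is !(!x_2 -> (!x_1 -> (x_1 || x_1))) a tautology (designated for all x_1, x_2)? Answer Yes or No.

No

Counterexample: take x_1 = 0, x_2 = 2/5.
!x_2 = !2/5 = 3/5
!x_1 = !0 = 1
x_1 || x_1 = 0 || 0 = 0
!x_1 -> (x_1 || x_1) = 1 -> 0 = 0
!x_2 -> (!x_1 -> (x_1 || x_1)) = 3/5 -> 0 = 2/5
!(!x_2 -> (!x_1 -> (x_1 || x_1))) = !2/5 = 3/5
This gives 3/5, which is below 4/5.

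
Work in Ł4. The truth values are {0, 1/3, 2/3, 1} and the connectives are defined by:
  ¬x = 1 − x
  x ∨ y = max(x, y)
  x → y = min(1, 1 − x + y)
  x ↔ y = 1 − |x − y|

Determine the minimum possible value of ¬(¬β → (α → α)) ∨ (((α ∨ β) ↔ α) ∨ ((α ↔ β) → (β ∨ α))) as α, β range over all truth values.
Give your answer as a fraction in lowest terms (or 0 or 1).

Take α = 0, β = 1/3:
¬β = ¬1/3 = 2/3
α → α = 0 → 0 = 1
¬β → (α → α) = 2/3 → 1 = 1
¬(¬β → (α → α)) = ¬1 = 0
α ∨ β = 0 ∨ 1/3 = 1/3
(α ∨ β) ↔ α = 1/3 ↔ 0 = 2/3
α ↔ β = 0 ↔ 1/3 = 2/3
β ∨ α = 1/3 ∨ 0 = 1/3
(α ↔ β) → (β ∨ α) = 2/3 → 1/3 = 2/3
((α ∨ β) ↔ α) ∨ ((α ↔ β) → (β ∨ α)) = 2/3 ∨ 2/3 = 2/3
¬(¬β → (α → α)) ∨ (((α ∨ β) ↔ α) ∨ ((α ↔ β) → (β ∨ α))) = 0 ∨ 2/3 = 2/3
No assignment yields a value below 2/3, so this is the minimum.

2/3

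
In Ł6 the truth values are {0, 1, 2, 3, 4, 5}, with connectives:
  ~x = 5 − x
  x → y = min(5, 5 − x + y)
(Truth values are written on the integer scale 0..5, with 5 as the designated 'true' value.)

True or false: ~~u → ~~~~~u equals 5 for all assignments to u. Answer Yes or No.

Counterexample: take u = 3.
~u = ~3 = 2
~~u = ~2 = 3
~u = ~3 = 2
~~u = ~2 = 3
~~~u = ~3 = 2
~~~~u = ~2 = 3
~~~~~u = ~3 = 2
~~u → ~~~~~u = 3 → 2 = 4
This gives 4 ≠ 5.

No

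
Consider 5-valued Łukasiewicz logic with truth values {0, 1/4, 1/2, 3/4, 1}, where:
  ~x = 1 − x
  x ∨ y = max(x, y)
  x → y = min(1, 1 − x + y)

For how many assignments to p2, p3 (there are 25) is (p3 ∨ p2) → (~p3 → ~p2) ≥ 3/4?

21

value 1: 19 assignments (counts)
value 3/4: 2 assignments (counts)
value 1/2: 2 assignments
value 1/4: 1 assignment
value 0: 1 assignment
So 21 of the 25 assignments meet the threshold.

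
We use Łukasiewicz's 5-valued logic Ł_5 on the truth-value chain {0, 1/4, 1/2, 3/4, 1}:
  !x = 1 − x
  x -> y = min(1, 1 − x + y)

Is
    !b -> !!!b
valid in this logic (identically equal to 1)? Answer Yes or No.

Yes

b = 0 ↦ 1
b = 1/4 ↦ 1
b = 1/2 ↦ 1
b = 3/4 ↦ 1
b = 1 ↦ 1
Every assignment gives a value ≥ 1.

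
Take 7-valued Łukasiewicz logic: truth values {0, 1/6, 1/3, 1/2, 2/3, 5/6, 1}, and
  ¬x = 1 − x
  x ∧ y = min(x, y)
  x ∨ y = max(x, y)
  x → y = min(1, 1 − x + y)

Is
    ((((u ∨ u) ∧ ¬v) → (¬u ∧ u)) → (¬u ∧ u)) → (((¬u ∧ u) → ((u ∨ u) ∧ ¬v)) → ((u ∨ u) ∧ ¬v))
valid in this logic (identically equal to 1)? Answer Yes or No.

At u = 1, v = 1/3, for instance:
u ∨ u = 1 ∨ 1 = 1
¬v = ¬1/3 = 2/3
(u ∨ u) ∧ ¬v = 1 ∧ 2/3 = 2/3
¬u = ¬1 = 0
¬u ∧ u = 0 ∧ 1 = 0
((u ∨ u) ∧ ¬v) → (¬u ∧ u) = 2/3 → 0 = 1/3
(((u ∨ u) ∧ ¬v) → (¬u ∧ u)) → (¬u ∧ u) = 1/3 → 0 = 2/3
(¬u ∧ u) → ((u ∨ u) ∧ ¬v) = 0 → 2/3 = 1
((¬u ∧ u) → ((u ∨ u) ∧ ¬v)) → ((u ∨ u) ∧ ¬v) = 1 → 2/3 = 2/3
((((u ∨ u) ∧ ¬v) → (¬u ∧ u)) → (¬u ∧ u)) → (((¬u ∧ u) → ((u ∨ u) ∧ ¬v)) → ((u ∨ u) ∧ ¬v)) = 2/3 → 2/3 = 1
and checking the remaining 48 assignments likewise gives ≥ 1 in every case.

Yes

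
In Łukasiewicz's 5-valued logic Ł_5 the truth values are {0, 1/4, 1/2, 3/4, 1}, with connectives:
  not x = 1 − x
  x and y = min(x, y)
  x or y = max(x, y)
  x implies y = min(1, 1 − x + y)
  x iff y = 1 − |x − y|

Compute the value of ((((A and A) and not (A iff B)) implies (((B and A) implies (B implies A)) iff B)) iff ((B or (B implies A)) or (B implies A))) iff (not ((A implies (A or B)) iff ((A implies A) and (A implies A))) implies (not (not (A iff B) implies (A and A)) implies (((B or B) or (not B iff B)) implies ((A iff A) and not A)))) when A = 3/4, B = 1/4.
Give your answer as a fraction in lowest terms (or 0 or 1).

A and A = 3/4 and 3/4 = 3/4
A iff B = 3/4 iff 1/4 = 1/2
not (A iff B) = not 1/2 = 1/2
(A and A) and not (A iff B) = 3/4 and 1/2 = 1/2
B and A = 1/4 and 3/4 = 1/4
B implies A = 1/4 implies 3/4 = 1
(B and A) implies (B implies A) = 1/4 implies 1 = 1
((B and A) implies (B implies A)) iff B = 1 iff 1/4 = 1/4
((A and A) and not (A iff B)) implies (((B and A) implies (B implies A)) iff B) = 1/2 implies 1/4 = 3/4
B implies A = 1/4 implies 3/4 = 1
B or (B implies A) = 1/4 or 1 = 1
B implies A = 1/4 implies 3/4 = 1
(B or (B implies A)) or (B implies A) = 1 or 1 = 1
(((A and A) and not (A iff B)) implies (((B and A) implies (B implies A)) iff B)) iff ((B or (B implies A)) or (B implies A)) = 3/4 iff 1 = 3/4
A or B = 3/4 or 1/4 = 3/4
A implies (A or B) = 3/4 implies 3/4 = 1
A implies A = 3/4 implies 3/4 = 1
A implies A = 3/4 implies 3/4 = 1
(A implies A) and (A implies A) = 1 and 1 = 1
(A implies (A or B)) iff ((A implies A) and (A implies A)) = 1 iff 1 = 1
not ((A implies (A or B)) iff ((A implies A) and (A implies A))) = not 1 = 0
A iff B = 3/4 iff 1/4 = 1/2
not (A iff B) = not 1/2 = 1/2
A and A = 3/4 and 3/4 = 3/4
not (A iff B) implies (A and A) = 1/2 implies 3/4 = 1
not (not (A iff B) implies (A and A)) = not 1 = 0
B or B = 1/4 or 1/4 = 1/4
not B = not 1/4 = 3/4
not B iff B = 3/4 iff 1/4 = 1/2
(B or B) or (not B iff B) = 1/4 or 1/2 = 1/2
A iff A = 3/4 iff 3/4 = 1
not A = not 3/4 = 1/4
(A iff A) and not A = 1 and 1/4 = 1/4
((B or B) or (not B iff B)) implies ((A iff A) and not A) = 1/2 implies 1/4 = 3/4
not (not (A iff B) implies (A and A)) implies (((B or B) or (not B iff B)) implies ((A iff A) and not A)) = 0 implies 3/4 = 1
not ((A implies (A or B)) iff ((A implies A) and (A implies A))) implies (not (not (A iff B) implies (A and A)) implies (((B or B) or (not B iff B)) implies ((A iff A) and not A))) = 0 implies 1 = 1
((((A and A) and not (A iff B)) implies (((B and A) implies (B implies A)) iff B)) iff ((B or (B implies A)) or (B implies A))) iff (not ((A implies (A or B)) iff ((A implies A) and (A implies A))) implies (not (not (A iff B) implies (A and A)) implies (((B or B) or (not B iff B)) implies ((A iff A) and not A)))) = 3/4 iff 1 = 3/4

3/4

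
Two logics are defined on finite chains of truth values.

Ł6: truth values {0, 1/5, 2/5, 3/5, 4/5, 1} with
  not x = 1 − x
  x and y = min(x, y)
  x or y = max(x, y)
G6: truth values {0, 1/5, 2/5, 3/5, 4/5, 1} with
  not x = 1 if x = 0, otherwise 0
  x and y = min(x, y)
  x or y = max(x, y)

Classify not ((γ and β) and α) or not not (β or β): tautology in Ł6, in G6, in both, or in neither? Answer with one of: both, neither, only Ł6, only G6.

In Ł6: at α = 1/5, β = 1/5, γ = 1/5 the value is 4/5 — not a tautology.
In G6: every assignment gives 1 — tautology.

only G6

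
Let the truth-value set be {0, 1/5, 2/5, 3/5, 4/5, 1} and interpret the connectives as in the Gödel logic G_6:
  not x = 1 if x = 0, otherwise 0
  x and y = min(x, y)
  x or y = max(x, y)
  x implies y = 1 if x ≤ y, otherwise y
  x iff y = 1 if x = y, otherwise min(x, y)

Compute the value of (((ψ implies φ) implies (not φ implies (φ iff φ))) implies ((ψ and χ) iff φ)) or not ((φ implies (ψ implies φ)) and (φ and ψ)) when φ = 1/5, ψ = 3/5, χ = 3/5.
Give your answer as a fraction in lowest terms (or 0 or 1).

1/5

ψ implies φ = 3/5 implies 1/5 = 1/5
not φ = not 1/5 = 0
φ iff φ = 1/5 iff 1/5 = 1
not φ implies (φ iff φ) = 0 implies 1 = 1
(ψ implies φ) implies (not φ implies (φ iff φ)) = 1/5 implies 1 = 1
ψ and χ = 3/5 and 3/5 = 3/5
(ψ and χ) iff φ = 3/5 iff 1/5 = 1/5
((ψ implies φ) implies (not φ implies (φ iff φ))) implies ((ψ and χ) iff φ) = 1 implies 1/5 = 1/5
ψ implies φ = 3/5 implies 1/5 = 1/5
φ implies (ψ implies φ) = 1/5 implies 1/5 = 1
φ and ψ = 1/5 and 3/5 = 1/5
(φ implies (ψ implies φ)) and (φ and ψ) = 1 and 1/5 = 1/5
not ((φ implies (ψ implies φ)) and (φ and ψ)) = not 1/5 = 0
(((ψ implies φ) implies (not φ implies (φ iff φ))) implies ((ψ and χ) iff φ)) or not ((φ implies (ψ implies φ)) and (φ and ψ)) = 1/5 or 0 = 1/5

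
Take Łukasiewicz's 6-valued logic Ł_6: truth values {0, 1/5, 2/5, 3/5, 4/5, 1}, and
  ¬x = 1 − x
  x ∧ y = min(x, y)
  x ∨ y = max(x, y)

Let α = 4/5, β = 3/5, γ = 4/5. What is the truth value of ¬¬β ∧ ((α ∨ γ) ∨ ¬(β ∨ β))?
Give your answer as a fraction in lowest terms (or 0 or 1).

3/5

¬β = ¬3/5 = 2/5
¬¬β = ¬2/5 = 3/5
α ∨ γ = 4/5 ∨ 4/5 = 4/5
β ∨ β = 3/5 ∨ 3/5 = 3/5
¬(β ∨ β) = ¬3/5 = 2/5
(α ∨ γ) ∨ ¬(β ∨ β) = 4/5 ∨ 2/5 = 4/5
¬¬β ∧ ((α ∨ γ) ∨ ¬(β ∨ β)) = 3/5 ∧ 4/5 = 3/5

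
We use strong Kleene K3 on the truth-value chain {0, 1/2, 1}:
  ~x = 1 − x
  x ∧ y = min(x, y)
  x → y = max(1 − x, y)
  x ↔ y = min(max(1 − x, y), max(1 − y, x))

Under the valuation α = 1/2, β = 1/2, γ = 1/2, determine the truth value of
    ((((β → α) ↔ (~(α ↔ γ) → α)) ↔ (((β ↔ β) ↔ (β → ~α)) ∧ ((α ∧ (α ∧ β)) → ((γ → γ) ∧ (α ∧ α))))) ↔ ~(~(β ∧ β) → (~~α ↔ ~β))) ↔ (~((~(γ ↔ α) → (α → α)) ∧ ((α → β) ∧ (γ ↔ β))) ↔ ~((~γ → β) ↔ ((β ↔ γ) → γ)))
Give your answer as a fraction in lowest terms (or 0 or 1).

β → α = 1/2 → 1/2 = 1/2
α ↔ γ = 1/2 ↔ 1/2 = 1/2
~(α ↔ γ) = ~1/2 = 1/2
~(α ↔ γ) → α = 1/2 → 1/2 = 1/2
(β → α) ↔ (~(α ↔ γ) → α) = 1/2 ↔ 1/2 = 1/2
β ↔ β = 1/2 ↔ 1/2 = 1/2
~α = ~1/2 = 1/2
β → ~α = 1/2 → 1/2 = 1/2
(β ↔ β) ↔ (β → ~α) = 1/2 ↔ 1/2 = 1/2
α ∧ β = 1/2 ∧ 1/2 = 1/2
α ∧ (α ∧ β) = 1/2 ∧ 1/2 = 1/2
γ → γ = 1/2 → 1/2 = 1/2
α ∧ α = 1/2 ∧ 1/2 = 1/2
(γ → γ) ∧ (α ∧ α) = 1/2 ∧ 1/2 = 1/2
(α ∧ (α ∧ β)) → ((γ → γ) ∧ (α ∧ α)) = 1/2 → 1/2 = 1/2
((β ↔ β) ↔ (β → ~α)) ∧ ((α ∧ (α ∧ β)) → ((γ → γ) ∧ (α ∧ α))) = 1/2 ∧ 1/2 = 1/2
((β → α) ↔ (~(α ↔ γ) → α)) ↔ (((β ↔ β) ↔ (β → ~α)) ∧ ((α ∧ (α ∧ β)) → ((γ → γ) ∧ (α ∧ α)))) = 1/2 ↔ 1/2 = 1/2
β ∧ β = 1/2 ∧ 1/2 = 1/2
~(β ∧ β) = ~1/2 = 1/2
~α = ~1/2 = 1/2
~~α = ~1/2 = 1/2
~β = ~1/2 = 1/2
~~α ↔ ~β = 1/2 ↔ 1/2 = 1/2
~(β ∧ β) → (~~α ↔ ~β) = 1/2 → 1/2 = 1/2
~(~(β ∧ β) → (~~α ↔ ~β)) = ~1/2 = 1/2
(((β → α) ↔ (~(α ↔ γ) → α)) ↔ (((β ↔ β) ↔ (β → ~α)) ∧ ((α ∧ (α ∧ β)) → ((γ → γ) ∧ (α ∧ α))))) ↔ ~(~(β ∧ β) → (~~α ↔ ~β)) = 1/2 ↔ 1/2 = 1/2
γ ↔ α = 1/2 ↔ 1/2 = 1/2
~(γ ↔ α) = ~1/2 = 1/2
α → α = 1/2 → 1/2 = 1/2
~(γ ↔ α) → (α → α) = 1/2 → 1/2 = 1/2
α → β = 1/2 → 1/2 = 1/2
γ ↔ β = 1/2 ↔ 1/2 = 1/2
(α → β) ∧ (γ ↔ β) = 1/2 ∧ 1/2 = 1/2
(~(γ ↔ α) → (α → α)) ∧ ((α → β) ∧ (γ ↔ β)) = 1/2 ∧ 1/2 = 1/2
~((~(γ ↔ α) → (α → α)) ∧ ((α → β) ∧ (γ ↔ β))) = ~1/2 = 1/2
~γ = ~1/2 = 1/2
~γ → β = 1/2 → 1/2 = 1/2
β ↔ γ = 1/2 ↔ 1/2 = 1/2
(β ↔ γ) → γ = 1/2 → 1/2 = 1/2
(~γ → β) ↔ ((β ↔ γ) → γ) = 1/2 ↔ 1/2 = 1/2
~((~γ → β) ↔ ((β ↔ γ) → γ)) = ~1/2 = 1/2
~((~(γ ↔ α) → (α → α)) ∧ ((α → β) ∧ (γ ↔ β))) ↔ ~((~γ → β) ↔ ((β ↔ γ) → γ)) = 1/2 ↔ 1/2 = 1/2
((((β → α) ↔ (~(α ↔ γ) → α)) ↔ (((β ↔ β) ↔ (β → ~α)) ∧ ((α ∧ (α ∧ β)) → ((γ → γ) ∧ (α ∧ α))))) ↔ ~(~(β ∧ β) → (~~α ↔ ~β))) ↔ (~((~(γ ↔ α) → (α → α)) ∧ ((α → β) ∧ (γ ↔ β))) ↔ ~((~γ → β) ↔ ((β ↔ γ) → γ))) = 1/2 ↔ 1/2 = 1/2

1/2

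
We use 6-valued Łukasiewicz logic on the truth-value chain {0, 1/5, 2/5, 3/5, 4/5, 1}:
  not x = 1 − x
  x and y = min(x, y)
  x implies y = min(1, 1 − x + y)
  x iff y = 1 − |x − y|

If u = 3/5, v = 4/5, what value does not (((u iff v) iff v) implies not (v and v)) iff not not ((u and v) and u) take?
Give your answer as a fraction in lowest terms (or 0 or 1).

u iff v = 3/5 iff 4/5 = 4/5
(u iff v) iff v = 4/5 iff 4/5 = 1
v and v = 4/5 and 4/5 = 4/5
not (v and v) = not 4/5 = 1/5
((u iff v) iff v) implies not (v and v) = 1 implies 1/5 = 1/5
not (((u iff v) iff v) implies not (v and v)) = not 1/5 = 4/5
u and v = 3/5 and 4/5 = 3/5
(u and v) and u = 3/5 and 3/5 = 3/5
not ((u and v) and u) = not 3/5 = 2/5
not not ((u and v) and u) = not 2/5 = 3/5
not (((u iff v) iff v) implies not (v and v)) iff not not ((u and v) and u) = 4/5 iff 3/5 = 4/5

4/5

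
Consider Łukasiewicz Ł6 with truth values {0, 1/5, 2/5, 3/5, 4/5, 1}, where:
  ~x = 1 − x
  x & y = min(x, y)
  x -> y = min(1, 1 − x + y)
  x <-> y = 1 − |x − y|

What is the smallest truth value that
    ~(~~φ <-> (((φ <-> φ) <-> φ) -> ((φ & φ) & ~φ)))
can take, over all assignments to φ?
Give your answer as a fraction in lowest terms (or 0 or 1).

1/5

Take φ = 3/5:
~φ = ~3/5 = 2/5
~~φ = ~2/5 = 3/5
φ <-> φ = 3/5 <-> 3/5 = 1
(φ <-> φ) <-> φ = 1 <-> 3/5 = 3/5
φ & φ = 3/5 & 3/5 = 3/5
~φ = ~3/5 = 2/5
(φ & φ) & ~φ = 3/5 & 2/5 = 2/5
((φ <-> φ) <-> φ) -> ((φ & φ) & ~φ) = 3/5 -> 2/5 = 4/5
~~φ <-> (((φ <-> φ) <-> φ) -> ((φ & φ) & ~φ)) = 3/5 <-> 4/5 = 4/5
~(~~φ <-> (((φ <-> φ) <-> φ) -> ((φ & φ) & ~φ))) = ~4/5 = 1/5
No assignment yields a value below 1/5, so this is the minimum.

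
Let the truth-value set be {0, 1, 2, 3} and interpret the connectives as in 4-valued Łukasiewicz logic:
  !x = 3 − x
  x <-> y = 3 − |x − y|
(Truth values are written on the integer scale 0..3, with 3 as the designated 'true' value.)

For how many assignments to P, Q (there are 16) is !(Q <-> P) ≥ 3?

P = 0, Q = 0 ↦ 0  <
P = 0, Q = 1 ↦ 1  <
P = 0, Q = 2 ↦ 2  <
P = 0, Q = 3 ↦ 3  ≥
P = 1, Q = 0 ↦ 1  <
P = 1, Q = 1 ↦ 0  <
P = 1, Q = 2 ↦ 1  <
P = 1, Q = 3 ↦ 2  <
P = 2, Q = 0 ↦ 2  <
P = 2, Q = 1 ↦ 1  <
P = 2, Q = 2 ↦ 0  <
P = 2, Q = 3 ↦ 1  <
P = 3, Q = 0 ↦ 3  ≥
P = 3, Q = 1 ↦ 2  <
P = 3, Q = 2 ↦ 1  <
P = 3, Q = 3 ↦ 0  <
So 2 of the 16 assignments meet the threshold.

2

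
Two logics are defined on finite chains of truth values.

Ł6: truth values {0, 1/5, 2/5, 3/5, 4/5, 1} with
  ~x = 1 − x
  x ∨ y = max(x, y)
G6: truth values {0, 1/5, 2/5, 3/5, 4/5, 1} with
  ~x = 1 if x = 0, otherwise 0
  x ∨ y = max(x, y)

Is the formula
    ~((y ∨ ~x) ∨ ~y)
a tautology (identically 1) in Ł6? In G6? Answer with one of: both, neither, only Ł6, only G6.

In Ł6: at x = 0, y = 0 the value is 0 — not a tautology.
In G6: at x = 0, y = 0 the value is 0 — not a tautology.

neither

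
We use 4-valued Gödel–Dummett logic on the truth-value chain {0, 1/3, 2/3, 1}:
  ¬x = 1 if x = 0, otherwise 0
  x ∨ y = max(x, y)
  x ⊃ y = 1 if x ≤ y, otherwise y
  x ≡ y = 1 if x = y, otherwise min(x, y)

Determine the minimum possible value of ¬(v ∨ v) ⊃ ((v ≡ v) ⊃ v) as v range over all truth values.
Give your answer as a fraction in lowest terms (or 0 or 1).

0

Take v = 0:
v ∨ v = 0 ∨ 0 = 0
¬(v ∨ v) = ¬0 = 1
v ≡ v = 0 ≡ 0 = 1
(v ≡ v) ⊃ v = 1 ⊃ 0 = 0
¬(v ∨ v) ⊃ ((v ≡ v) ⊃ v) = 1 ⊃ 0 = 0
No assignment yields a value below 0, so this is the minimum.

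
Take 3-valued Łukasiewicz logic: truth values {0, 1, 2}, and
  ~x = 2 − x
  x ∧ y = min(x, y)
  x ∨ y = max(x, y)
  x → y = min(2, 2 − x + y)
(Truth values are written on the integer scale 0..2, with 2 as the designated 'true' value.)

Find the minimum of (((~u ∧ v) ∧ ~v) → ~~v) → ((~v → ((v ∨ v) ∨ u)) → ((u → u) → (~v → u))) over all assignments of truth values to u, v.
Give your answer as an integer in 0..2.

1

Take u = 0, v = 1:
~u = ~0 = 2
~u ∧ v = 2 ∧ 1 = 1
~v = ~1 = 1
(~u ∧ v) ∧ ~v = 1 ∧ 1 = 1
~v = ~1 = 1
~~v = ~1 = 1
((~u ∧ v) ∧ ~v) → ~~v = 1 → 1 = 2
~v = ~1 = 1
v ∨ v = 1 ∨ 1 = 1
(v ∨ v) ∨ u = 1 ∨ 0 = 1
~v → ((v ∨ v) ∨ u) = 1 → 1 = 2
u → u = 0 → 0 = 2
~v = ~1 = 1
~v → u = 1 → 0 = 1
(u → u) → (~v → u) = 2 → 1 = 1
(~v → ((v ∨ v) ∨ u)) → ((u → u) → (~v → u)) = 2 → 1 = 1
(((~u ∧ v) ∧ ~v) → ~~v) → ((~v → ((v ∨ v) ∨ u)) → ((u → u) → (~v → u))) = 2 → 1 = 1
No assignment yields a value below 1, so this is the minimum.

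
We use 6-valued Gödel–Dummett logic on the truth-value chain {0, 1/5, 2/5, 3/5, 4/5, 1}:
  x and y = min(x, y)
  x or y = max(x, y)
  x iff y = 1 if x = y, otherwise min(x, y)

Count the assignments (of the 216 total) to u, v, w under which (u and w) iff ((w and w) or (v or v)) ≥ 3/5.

82

value 1: 56 assignments (counts)
value 4/5: 8 assignments (counts)
value 3/5: 18 assignments (counts)
value 2/5: 30 assignments
value 1/5: 44 assignments
value 0: 60 assignments
So 82 of the 216 assignments meet the threshold.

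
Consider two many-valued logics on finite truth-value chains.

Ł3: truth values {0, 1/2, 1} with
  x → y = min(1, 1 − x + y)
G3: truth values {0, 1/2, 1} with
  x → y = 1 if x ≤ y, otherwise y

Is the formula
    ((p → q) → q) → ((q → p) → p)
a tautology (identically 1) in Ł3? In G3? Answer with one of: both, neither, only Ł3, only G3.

only Ł3

In Ł3: every assignment gives 1 — tautology.
In G3: at p = 1/2, q = 0 the value is 1/2 — not a tautology.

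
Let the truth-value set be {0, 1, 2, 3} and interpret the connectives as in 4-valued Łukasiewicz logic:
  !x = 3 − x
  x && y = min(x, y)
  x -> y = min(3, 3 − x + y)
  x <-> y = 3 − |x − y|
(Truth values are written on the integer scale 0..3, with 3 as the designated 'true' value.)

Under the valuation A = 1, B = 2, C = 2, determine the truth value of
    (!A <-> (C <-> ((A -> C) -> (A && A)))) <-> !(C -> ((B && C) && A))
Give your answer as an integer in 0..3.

!A = !1 = 2
A -> C = 1 -> 2 = 3
A && A = 1 && 1 = 1
(A -> C) -> (A && A) = 3 -> 1 = 1
C <-> ((A -> C) -> (A && A)) = 2 <-> 1 = 2
!A <-> (C <-> ((A -> C) -> (A && A))) = 2 <-> 2 = 3
B && C = 2 && 2 = 2
(B && C) && A = 2 && 1 = 1
C -> ((B && C) && A) = 2 -> 1 = 2
!(C -> ((B && C) && A)) = !2 = 1
(!A <-> (C <-> ((A -> C) -> (A && A)))) <-> !(C -> ((B && C) && A)) = 3 <-> 1 = 1

1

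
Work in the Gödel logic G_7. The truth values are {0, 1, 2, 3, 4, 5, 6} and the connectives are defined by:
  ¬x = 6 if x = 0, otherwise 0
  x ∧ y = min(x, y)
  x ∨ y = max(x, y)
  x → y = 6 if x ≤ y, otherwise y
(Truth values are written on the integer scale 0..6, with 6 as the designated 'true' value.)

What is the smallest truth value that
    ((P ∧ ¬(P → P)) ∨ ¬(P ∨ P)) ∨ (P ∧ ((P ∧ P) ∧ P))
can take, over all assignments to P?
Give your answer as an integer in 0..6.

1

Take P = 1:
P → P = 1 → 1 = 6
¬(P → P) = ¬6 = 0
P ∧ ¬(P → P) = 1 ∧ 0 = 0
P ∨ P = 1 ∨ 1 = 1
¬(P ∨ P) = ¬1 = 0
(P ∧ ¬(P → P)) ∨ ¬(P ∨ P) = 0 ∨ 0 = 0
P ∧ P = 1 ∧ 1 = 1
(P ∧ P) ∧ P = 1 ∧ 1 = 1
P ∧ ((P ∧ P) ∧ P) = 1 ∧ 1 = 1
((P ∧ ¬(P → P)) ∨ ¬(P ∨ P)) ∨ (P ∧ ((P ∧ P) ∧ P)) = 0 ∨ 1 = 1
No assignment yields a value below 1, so this is the minimum.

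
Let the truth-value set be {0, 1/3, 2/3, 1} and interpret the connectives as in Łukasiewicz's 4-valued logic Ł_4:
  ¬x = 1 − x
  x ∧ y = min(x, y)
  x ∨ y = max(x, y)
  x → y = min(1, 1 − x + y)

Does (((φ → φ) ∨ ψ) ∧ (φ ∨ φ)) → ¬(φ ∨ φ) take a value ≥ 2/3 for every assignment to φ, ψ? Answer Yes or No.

No

Counterexample: take φ = 1, ψ = 0.
φ → φ = 1 → 1 = 1
(φ → φ) ∨ ψ = 1 ∨ 0 = 1
φ ∨ φ = 1 ∨ 1 = 1
((φ → φ) ∨ ψ) ∧ (φ ∨ φ) = 1 ∧ 1 = 1
φ ∨ φ = 1 ∨ 1 = 1
¬(φ ∨ φ) = ¬1 = 0
(((φ → φ) ∨ ψ) ∧ (φ ∨ φ)) → ¬(φ ∨ φ) = 1 → 0 = 0
This gives 0, which is below 2/3.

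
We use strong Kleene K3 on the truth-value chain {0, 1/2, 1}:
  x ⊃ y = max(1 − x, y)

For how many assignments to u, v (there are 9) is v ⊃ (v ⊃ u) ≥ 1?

u = 0, v = 0 ↦ 1  ≥
u = 0, v = 1/2 ↦ 1/2  <
u = 0, v = 1 ↦ 0  <
u = 1/2, v = 0 ↦ 1  ≥
u = 1/2, v = 1/2 ↦ 1/2  <
u = 1/2, v = 1 ↦ 1/2  <
u = 1, v = 0 ↦ 1  ≥
u = 1, v = 1/2 ↦ 1  ≥
u = 1, v = 1 ↦ 1  ≥
So 5 of the 9 assignments meet the threshold.

5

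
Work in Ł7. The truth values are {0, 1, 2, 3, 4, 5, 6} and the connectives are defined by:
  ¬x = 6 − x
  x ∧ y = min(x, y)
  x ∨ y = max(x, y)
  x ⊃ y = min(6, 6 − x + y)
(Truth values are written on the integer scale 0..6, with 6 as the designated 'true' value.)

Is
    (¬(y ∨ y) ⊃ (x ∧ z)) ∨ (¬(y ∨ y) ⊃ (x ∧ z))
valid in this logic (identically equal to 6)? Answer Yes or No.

No

Counterexample: take x = 0, y = 0, z = 0.
y ∨ y = 0 ∨ 0 = 0
¬(y ∨ y) = ¬0 = 6
x ∧ z = 0 ∧ 0 = 0
¬(y ∨ y) ⊃ (x ∧ z) = 6 ⊃ 0 = 0
y ∨ y = 0 ∨ 0 = 0
¬(y ∨ y) = ¬0 = 6
x ∧ z = 0 ∧ 0 = 0
¬(y ∨ y) ⊃ (x ∧ z) = 6 ⊃ 0 = 0
(¬(y ∨ y) ⊃ (x ∧ z)) ∨ (¬(y ∨ y) ⊃ (x ∧ z)) = 0 ∨ 0 = 0
This gives 0 ≠ 6.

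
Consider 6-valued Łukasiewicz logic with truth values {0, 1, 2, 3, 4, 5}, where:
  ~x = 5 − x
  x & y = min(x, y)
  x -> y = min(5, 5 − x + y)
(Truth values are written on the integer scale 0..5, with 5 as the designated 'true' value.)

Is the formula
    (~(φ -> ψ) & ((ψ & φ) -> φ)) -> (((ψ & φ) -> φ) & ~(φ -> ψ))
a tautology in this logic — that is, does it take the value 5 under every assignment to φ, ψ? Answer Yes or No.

Yes

At φ = 3, ψ = 0, for instance:
φ -> ψ = 3 -> 0 = 2
~(φ -> ψ) = ~2 = 3
ψ & φ = 0 & 3 = 0
(ψ & φ) -> φ = 0 -> 3 = 5
~(φ -> ψ) & ((ψ & φ) -> φ) = 3 & 5 = 3
((ψ & φ) -> φ) & ~(φ -> ψ) = 5 & 3 = 3
(~(φ -> ψ) & ((ψ & φ) -> φ)) -> (((ψ & φ) -> φ) & ~(φ -> ψ)) = 3 -> 3 = 5
and checking the remaining 35 assignments likewise gives ≥ 5 in every case.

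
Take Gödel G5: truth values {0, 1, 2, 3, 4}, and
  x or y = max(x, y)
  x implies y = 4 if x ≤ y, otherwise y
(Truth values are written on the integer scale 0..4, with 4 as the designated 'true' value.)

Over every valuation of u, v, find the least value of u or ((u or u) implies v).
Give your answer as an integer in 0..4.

Take u = 1, v = 0:
u or u = 1 or 1 = 1
(u or u) implies v = 1 implies 0 = 0
u or ((u or u) implies v) = 1 or 0 = 1
No assignment yields a value below 1, so this is the minimum.

1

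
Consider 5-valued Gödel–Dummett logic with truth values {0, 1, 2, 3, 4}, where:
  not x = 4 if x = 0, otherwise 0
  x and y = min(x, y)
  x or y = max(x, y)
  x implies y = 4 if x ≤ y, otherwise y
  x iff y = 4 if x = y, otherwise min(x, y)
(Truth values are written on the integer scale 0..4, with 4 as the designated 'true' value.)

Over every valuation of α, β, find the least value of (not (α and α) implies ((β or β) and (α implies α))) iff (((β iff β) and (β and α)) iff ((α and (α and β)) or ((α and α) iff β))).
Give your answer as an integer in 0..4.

Take α = 0, β = 1:
α and α = 0 and 0 = 0
not (α and α) = not 0 = 4
β or β = 1 or 1 = 1
α implies α = 0 implies 0 = 4
(β or β) and (α implies α) = 1 and 4 = 1
not (α and α) implies ((β or β) and (α implies α)) = 4 implies 1 = 1
β iff β = 1 iff 1 = 4
β and α = 1 and 0 = 0
(β iff β) and (β and α) = 4 and 0 = 0
α and β = 0 and 1 = 0
α and (α and β) = 0 and 0 = 0
α and α = 0 and 0 = 0
(α and α) iff β = 0 iff 1 = 0
(α and (α and β)) or ((α and α) iff β) = 0 or 0 = 0
((β iff β) and (β and α)) iff ((α and (α and β)) or ((α and α) iff β)) = 0 iff 0 = 4
(not (α and α) implies ((β or β) and (α implies α))) iff (((β iff β) and (β and α)) iff ((α and (α and β)) or ((α and α) iff β))) = 1 iff 4 = 1
No assignment yields a value below 1, so this is the minimum.

1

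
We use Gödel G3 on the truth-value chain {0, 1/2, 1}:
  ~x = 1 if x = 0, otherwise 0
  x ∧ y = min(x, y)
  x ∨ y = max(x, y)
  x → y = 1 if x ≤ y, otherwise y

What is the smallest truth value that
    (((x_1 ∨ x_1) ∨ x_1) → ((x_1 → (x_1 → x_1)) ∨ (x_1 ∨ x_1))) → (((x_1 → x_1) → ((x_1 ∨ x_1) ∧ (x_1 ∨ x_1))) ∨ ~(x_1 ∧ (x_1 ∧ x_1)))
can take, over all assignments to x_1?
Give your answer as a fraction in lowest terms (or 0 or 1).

Take x_1 = 1/2:
x_1 ∨ x_1 = 1/2 ∨ 1/2 = 1/2
(x_1 ∨ x_1) ∨ x_1 = 1/2 ∨ 1/2 = 1/2
x_1 → x_1 = 1/2 → 1/2 = 1
x_1 → (x_1 → x_1) = 1/2 → 1 = 1
x_1 ∨ x_1 = 1/2 ∨ 1/2 = 1/2
(x_1 → (x_1 → x_1)) ∨ (x_1 ∨ x_1) = 1 ∨ 1/2 = 1
((x_1 ∨ x_1) ∨ x_1) → ((x_1 → (x_1 → x_1)) ∨ (x_1 ∨ x_1)) = 1/2 → 1 = 1
x_1 → x_1 = 1/2 → 1/2 = 1
x_1 ∨ x_1 = 1/2 ∨ 1/2 = 1/2
x_1 ∨ x_1 = 1/2 ∨ 1/2 = 1/2
(x_1 ∨ x_1) ∧ (x_1 ∨ x_1) = 1/2 ∧ 1/2 = 1/2
(x_1 → x_1) → ((x_1 ∨ x_1) ∧ (x_1 ∨ x_1)) = 1 → 1/2 = 1/2
x_1 ∧ x_1 = 1/2 ∧ 1/2 = 1/2
x_1 ∧ (x_1 ∧ x_1) = 1/2 ∧ 1/2 = 1/2
~(x_1 ∧ (x_1 ∧ x_1)) = ~1/2 = 0
((x_1 → x_1) → ((x_1 ∨ x_1) ∧ (x_1 ∨ x_1))) ∨ ~(x_1 ∧ (x_1 ∧ x_1)) = 1/2 ∨ 0 = 1/2
(((x_1 ∨ x_1) ∨ x_1) → ((x_1 → (x_1 → x_1)) ∨ (x_1 ∨ x_1))) → (((x_1 → x_1) → ((x_1 ∨ x_1) ∧ (x_1 ∨ x_1))) ∨ ~(x_1 ∧ (x_1 ∧ x_1))) = 1 → 1/2 = 1/2
No assignment yields a value below 1/2, so this is the minimum.

1/2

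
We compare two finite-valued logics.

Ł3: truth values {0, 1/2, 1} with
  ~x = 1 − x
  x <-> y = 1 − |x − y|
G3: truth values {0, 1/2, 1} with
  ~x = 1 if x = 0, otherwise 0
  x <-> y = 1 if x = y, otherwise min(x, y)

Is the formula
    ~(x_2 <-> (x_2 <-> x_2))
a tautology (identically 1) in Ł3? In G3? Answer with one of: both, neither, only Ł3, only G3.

In Ł3: at x_2 = 1/2 the value is 1/2 — not a tautology.
In G3: at x_2 = 1/2 the value is 0 — not a tautology.

neither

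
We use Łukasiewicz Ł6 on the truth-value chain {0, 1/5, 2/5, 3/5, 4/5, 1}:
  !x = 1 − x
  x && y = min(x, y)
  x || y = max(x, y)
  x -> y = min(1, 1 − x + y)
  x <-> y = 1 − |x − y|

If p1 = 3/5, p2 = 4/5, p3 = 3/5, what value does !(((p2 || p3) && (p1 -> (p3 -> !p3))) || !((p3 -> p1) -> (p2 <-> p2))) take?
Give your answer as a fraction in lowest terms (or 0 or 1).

p2 || p3 = 4/5 || 3/5 = 4/5
!p3 = !3/5 = 2/5
p3 -> !p3 = 3/5 -> 2/5 = 4/5
p1 -> (p3 -> !p3) = 3/5 -> 4/5 = 1
(p2 || p3) && (p1 -> (p3 -> !p3)) = 4/5 && 1 = 4/5
p3 -> p1 = 3/5 -> 3/5 = 1
p2 <-> p2 = 4/5 <-> 4/5 = 1
(p3 -> p1) -> (p2 <-> p2) = 1 -> 1 = 1
!((p3 -> p1) -> (p2 <-> p2)) = !1 = 0
((p2 || p3) && (p1 -> (p3 -> !p3))) || !((p3 -> p1) -> (p2 <-> p2)) = 4/5 || 0 = 4/5
!(((p2 || p3) && (p1 -> (p3 -> !p3))) || !((p3 -> p1) -> (p2 <-> p2))) = !4/5 = 1/5

1/5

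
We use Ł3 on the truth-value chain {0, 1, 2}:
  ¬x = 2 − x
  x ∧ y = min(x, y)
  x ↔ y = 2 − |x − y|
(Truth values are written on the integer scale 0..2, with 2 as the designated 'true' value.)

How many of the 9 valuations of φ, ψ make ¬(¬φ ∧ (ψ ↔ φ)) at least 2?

φ = 0, ψ = 0 ↦ 0  <
φ = 0, ψ = 1 ↦ 1  <
φ = 0, ψ = 2 ↦ 2  ≥
φ = 1, ψ = 0 ↦ 1  <
φ = 1, ψ = 1 ↦ 1  <
φ = 1, ψ = 2 ↦ 1  <
φ = 2, ψ = 0 ↦ 2  ≥
φ = 2, ψ = 1 ↦ 2  ≥
φ = 2, ψ = 2 ↦ 2  ≥
So 4 of the 9 assignments meet the threshold.

4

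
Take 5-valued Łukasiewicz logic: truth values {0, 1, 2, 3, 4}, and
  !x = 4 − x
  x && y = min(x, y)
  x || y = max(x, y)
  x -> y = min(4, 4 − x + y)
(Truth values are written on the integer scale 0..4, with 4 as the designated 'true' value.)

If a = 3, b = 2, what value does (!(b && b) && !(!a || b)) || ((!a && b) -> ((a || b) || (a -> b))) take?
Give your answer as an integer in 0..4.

4

b && b = 2 && 2 = 2
!(b && b) = !2 = 2
!a = !3 = 1
!a || b = 1 || 2 = 2
!(!a || b) = !2 = 2
!(b && b) && !(!a || b) = 2 && 2 = 2
!a = !3 = 1
!a && b = 1 && 2 = 1
a || b = 3 || 2 = 3
a -> b = 3 -> 2 = 3
(a || b) || (a -> b) = 3 || 3 = 3
(!a && b) -> ((a || b) || (a -> b)) = 1 -> 3 = 4
(!(b && b) && !(!a || b)) || ((!a && b) -> ((a || b) || (a -> b))) = 2 || 4 = 4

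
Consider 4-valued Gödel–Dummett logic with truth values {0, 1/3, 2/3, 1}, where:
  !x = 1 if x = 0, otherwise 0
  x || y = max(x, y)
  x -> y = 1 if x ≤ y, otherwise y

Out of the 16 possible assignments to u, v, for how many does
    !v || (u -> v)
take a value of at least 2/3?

14

u = 0, v = 0 ↦ 1  ≥
u = 0, v = 1/3 ↦ 1  ≥
u = 0, v = 2/3 ↦ 1  ≥
u = 0, v = 1 ↦ 1  ≥
u = 1/3, v = 0 ↦ 1  ≥
u = 1/3, v = 1/3 ↦ 1  ≥
u = 1/3, v = 2/3 ↦ 1  ≥
u = 1/3, v = 1 ↦ 1  ≥
u = 2/3, v = 0 ↦ 1  ≥
u = 2/3, v = 1/3 ↦ 1/3  <
u = 2/3, v = 2/3 ↦ 1  ≥
u = 2/3, v = 1 ↦ 1  ≥
u = 1, v = 0 ↦ 1  ≥
u = 1, v = 1/3 ↦ 1/3  <
u = 1, v = 2/3 ↦ 2/3  ≥
u = 1, v = 1 ↦ 1  ≥
So 14 of the 16 assignments meet the threshold.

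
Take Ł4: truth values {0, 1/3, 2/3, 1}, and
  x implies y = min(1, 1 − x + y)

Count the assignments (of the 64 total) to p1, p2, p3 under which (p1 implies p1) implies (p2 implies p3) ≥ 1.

value 1: 40 assignments (counts)
value 2/3: 12 assignments
value 1/3: 8 assignments
value 0: 4 assignments
So 40 of the 64 assignments meet the threshold.

40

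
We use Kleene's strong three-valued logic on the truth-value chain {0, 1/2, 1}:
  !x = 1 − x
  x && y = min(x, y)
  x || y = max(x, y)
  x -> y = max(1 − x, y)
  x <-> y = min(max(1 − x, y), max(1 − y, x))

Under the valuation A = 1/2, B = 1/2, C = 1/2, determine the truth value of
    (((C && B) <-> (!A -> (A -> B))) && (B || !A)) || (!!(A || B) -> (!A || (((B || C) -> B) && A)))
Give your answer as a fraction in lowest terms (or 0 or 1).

C && B = 1/2 && 1/2 = 1/2
!A = !1/2 = 1/2
A -> B = 1/2 -> 1/2 = 1/2
!A -> (A -> B) = 1/2 -> 1/2 = 1/2
(C && B) <-> (!A -> (A -> B)) = 1/2 <-> 1/2 = 1/2
!A = !1/2 = 1/2
B || !A = 1/2 || 1/2 = 1/2
((C && B) <-> (!A -> (A -> B))) && (B || !A) = 1/2 && 1/2 = 1/2
A || B = 1/2 || 1/2 = 1/2
!(A || B) = !1/2 = 1/2
!!(A || B) = !1/2 = 1/2
!A = !1/2 = 1/2
B || C = 1/2 || 1/2 = 1/2
(B || C) -> B = 1/2 -> 1/2 = 1/2
((B || C) -> B) && A = 1/2 && 1/2 = 1/2
!A || (((B || C) -> B) && A) = 1/2 || 1/2 = 1/2
!!(A || B) -> (!A || (((B || C) -> B) && A)) = 1/2 -> 1/2 = 1/2
(((C && B) <-> (!A -> (A -> B))) && (B || !A)) || (!!(A || B) -> (!A || (((B || C) -> B) && A))) = 1/2 || 1/2 = 1/2

1/2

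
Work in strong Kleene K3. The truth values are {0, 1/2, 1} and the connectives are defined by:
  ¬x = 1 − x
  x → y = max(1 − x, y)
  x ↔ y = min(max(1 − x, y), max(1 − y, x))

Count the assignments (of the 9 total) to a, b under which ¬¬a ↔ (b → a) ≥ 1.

a = 0, b = 0 ↦ 0  <
a = 0, b = 1/2 ↦ 1/2  <
a = 0, b = 1 ↦ 1  ≥
a = 1/2, b = 0 ↦ 1/2  <
a = 1/2, b = 1/2 ↦ 1/2  <
a = 1/2, b = 1 ↦ 1/2  <
a = 1, b = 0 ↦ 1  ≥
a = 1, b = 1/2 ↦ 1  ≥
a = 1, b = 1 ↦ 1  ≥
So 4 of the 9 assignments meet the threshold.

4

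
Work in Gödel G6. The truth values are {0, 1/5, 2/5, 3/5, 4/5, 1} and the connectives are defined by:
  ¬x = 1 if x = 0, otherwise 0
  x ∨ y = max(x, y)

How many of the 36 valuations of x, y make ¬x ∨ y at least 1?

value 1: 11 assignments (counts)
value 4/5: 5 assignments
value 3/5: 5 assignments
value 2/5: 5 assignments
value 1/5: 5 assignments
value 0: 5 assignments
So 11 of the 36 assignments meet the threshold.

11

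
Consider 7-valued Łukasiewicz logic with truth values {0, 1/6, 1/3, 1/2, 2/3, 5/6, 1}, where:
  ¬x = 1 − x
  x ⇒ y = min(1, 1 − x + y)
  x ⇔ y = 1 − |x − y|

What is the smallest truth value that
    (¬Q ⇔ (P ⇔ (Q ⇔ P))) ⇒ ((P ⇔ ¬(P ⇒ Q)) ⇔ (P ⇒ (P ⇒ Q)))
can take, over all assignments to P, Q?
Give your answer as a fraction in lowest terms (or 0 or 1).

1/2

Take P = 1/2, Q = 1/2:
¬Q = ¬1/2 = 1/2
Q ⇔ P = 1/2 ⇔ 1/2 = 1
P ⇔ (Q ⇔ P) = 1/2 ⇔ 1 = 1/2
¬Q ⇔ (P ⇔ (Q ⇔ P)) = 1/2 ⇔ 1/2 = 1
P ⇒ Q = 1/2 ⇒ 1/2 = 1
¬(P ⇒ Q) = ¬1 = 0
P ⇔ ¬(P ⇒ Q) = 1/2 ⇔ 0 = 1/2
P ⇒ Q = 1/2 ⇒ 1/2 = 1
P ⇒ (P ⇒ Q) = 1/2 ⇒ 1 = 1
(P ⇔ ¬(P ⇒ Q)) ⇔ (P ⇒ (P ⇒ Q)) = 1/2 ⇔ 1 = 1/2
(¬Q ⇔ (P ⇔ (Q ⇔ P))) ⇒ ((P ⇔ ¬(P ⇒ Q)) ⇔ (P ⇒ (P ⇒ Q))) = 1 ⇒ 1/2 = 1/2
No assignment yields a value below 1/2, so this is the minimum.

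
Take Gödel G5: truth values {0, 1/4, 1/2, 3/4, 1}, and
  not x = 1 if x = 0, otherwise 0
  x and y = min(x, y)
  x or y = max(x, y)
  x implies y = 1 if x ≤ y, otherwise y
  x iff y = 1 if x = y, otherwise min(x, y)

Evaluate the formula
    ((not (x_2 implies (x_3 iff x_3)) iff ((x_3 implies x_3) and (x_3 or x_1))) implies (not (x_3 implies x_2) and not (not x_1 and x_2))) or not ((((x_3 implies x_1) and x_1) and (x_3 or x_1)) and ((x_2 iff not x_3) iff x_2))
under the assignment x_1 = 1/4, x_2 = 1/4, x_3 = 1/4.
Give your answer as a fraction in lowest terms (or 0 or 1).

1

x_3 iff x_3 = 1/4 iff 1/4 = 1
x_2 implies (x_3 iff x_3) = 1/4 implies 1 = 1
not (x_2 implies (x_3 iff x_3)) = not 1 = 0
x_3 implies x_3 = 1/4 implies 1/4 = 1
x_3 or x_1 = 1/4 or 1/4 = 1/4
(x_3 implies x_3) and (x_3 or x_1) = 1 and 1/4 = 1/4
not (x_2 implies (x_3 iff x_3)) iff ((x_3 implies x_3) and (x_3 or x_1)) = 0 iff 1/4 = 0
x_3 implies x_2 = 1/4 implies 1/4 = 1
not (x_3 implies x_2) = not 1 = 0
not x_1 = not 1/4 = 0
not x_1 and x_2 = 0 and 1/4 = 0
not (not x_1 and x_2) = not 0 = 1
not (x_3 implies x_2) and not (not x_1 and x_2) = 0 and 1 = 0
(not (x_2 implies (x_3 iff x_3)) iff ((x_3 implies x_3) and (x_3 or x_1))) implies (not (x_3 implies x_2) and not (not x_1 and x_2)) = 0 implies 0 = 1
x_3 implies x_1 = 1/4 implies 1/4 = 1
(x_3 implies x_1) and x_1 = 1 and 1/4 = 1/4
x_3 or x_1 = 1/4 or 1/4 = 1/4
((x_3 implies x_1) and x_1) and (x_3 or x_1) = 1/4 and 1/4 = 1/4
not x_3 = not 1/4 = 0
x_2 iff not x_3 = 1/4 iff 0 = 0
(x_2 iff not x_3) iff x_2 = 0 iff 1/4 = 0
(((x_3 implies x_1) and x_1) and (x_3 or x_1)) and ((x_2 iff not x_3) iff x_2) = 1/4 and 0 = 0
not ((((x_3 implies x_1) and x_1) and (x_3 or x_1)) and ((x_2 iff not x_3) iff x_2)) = not 0 = 1
((not (x_2 implies (x_3 iff x_3)) iff ((x_3 implies x_3) and (x_3 or x_1))) implies (not (x_3 implies x_2) and not (not x_1 and x_2))) or not ((((x_3 implies x_1) and x_1) and (x_3 or x_1)) and ((x_2 iff not x_3) iff x_2)) = 1 or 1 = 1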